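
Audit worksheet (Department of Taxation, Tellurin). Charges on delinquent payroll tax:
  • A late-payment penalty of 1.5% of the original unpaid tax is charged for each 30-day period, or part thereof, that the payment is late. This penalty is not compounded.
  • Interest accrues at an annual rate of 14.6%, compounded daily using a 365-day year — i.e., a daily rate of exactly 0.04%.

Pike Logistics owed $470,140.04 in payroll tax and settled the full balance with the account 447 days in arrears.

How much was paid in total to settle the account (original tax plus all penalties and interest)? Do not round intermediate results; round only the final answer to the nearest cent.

Penalty periods: ⌈447/30⌉ = 15; penalty = 15 × 1.5% × $470,140.04 = $105,781.51…
Interest: $470,140.04 × ((1 + 0.0004)^447 − 1) = $470,140.04 × 0.19573881… = $92,024.6543…
Total = $470,140.04 + $105,781.5090 + $92,024.6543… = $667,946.20

$667,946.20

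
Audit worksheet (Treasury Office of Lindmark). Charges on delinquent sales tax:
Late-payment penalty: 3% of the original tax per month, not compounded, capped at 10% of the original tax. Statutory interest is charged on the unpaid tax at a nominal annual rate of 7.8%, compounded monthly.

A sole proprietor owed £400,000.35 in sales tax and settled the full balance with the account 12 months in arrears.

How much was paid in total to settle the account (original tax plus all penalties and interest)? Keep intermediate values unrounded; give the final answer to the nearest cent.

£472,340.34

Penalty (uncapped): 12 × 3% × £400,000.35 = £144,000.13…; cap = 10% × £400,000.35 = £40,000.04… → penalty = £40,000.04…
Interest (7.8%/yr ÷ 12 = 0.65%/month): £400,000.35 × ((1 + 0.0065)^12 − 1) = £32,339.9524…
Total = £400,000.35 + £40,000.0350 + £32,339.9524… = £472,340.34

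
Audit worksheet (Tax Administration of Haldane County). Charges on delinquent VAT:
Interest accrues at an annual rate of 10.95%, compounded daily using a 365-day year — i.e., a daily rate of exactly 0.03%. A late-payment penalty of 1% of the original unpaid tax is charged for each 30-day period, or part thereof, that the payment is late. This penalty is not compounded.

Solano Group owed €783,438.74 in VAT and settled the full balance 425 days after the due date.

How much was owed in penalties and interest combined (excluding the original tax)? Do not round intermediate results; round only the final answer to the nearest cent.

Penalty periods: ⌈425/30⌉ = 15; penalty = 15 × 1% × €783,438.74 = €117,515.81…
Interest: €783,438.74 × ((1 + 0.0003)^425 − 1) = €783,438.74 × 0.13596315… = €106,518.7966…
Penalties + interest = €117,515.8110 + €106,518.7966… = €224,034.61

€224,034.61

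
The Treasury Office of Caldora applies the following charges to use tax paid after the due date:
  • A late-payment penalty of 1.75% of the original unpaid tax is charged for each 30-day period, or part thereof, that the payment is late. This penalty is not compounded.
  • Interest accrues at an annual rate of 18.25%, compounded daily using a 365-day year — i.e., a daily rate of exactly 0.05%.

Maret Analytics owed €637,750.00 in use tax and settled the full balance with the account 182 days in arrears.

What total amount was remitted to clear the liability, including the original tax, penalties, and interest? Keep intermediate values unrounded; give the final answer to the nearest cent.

Penalty periods: ⌈182/30⌉ = 7; penalty = 7 × 1.75% × €637,750.00 = €78,124.38…
Interest: €637,750.00 × ((1 + 0.0005)^182 − 1) = €637,750.00 × 0.09524410… = €60,741.9225…
Total = €637,750.00 + €78,124.3750 + €60,741.9225… = €776,616.30

€776,616.30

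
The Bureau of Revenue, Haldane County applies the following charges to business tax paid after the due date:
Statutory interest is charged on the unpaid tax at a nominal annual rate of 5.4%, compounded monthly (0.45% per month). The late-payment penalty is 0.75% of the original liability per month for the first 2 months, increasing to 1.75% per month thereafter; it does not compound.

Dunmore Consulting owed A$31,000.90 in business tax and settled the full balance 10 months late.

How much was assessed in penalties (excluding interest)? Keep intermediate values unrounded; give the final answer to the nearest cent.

Penalty, months 1–2: 2 × 0.75% × A$31,000.90 = A$465.01…
Penalty, months 3–10: 8 × 1.75% × A$31,000.90 = A$4,340.13…
Total penalty = A$465.01… + A$4,340.13… = A$4,805.14

A$4,805.14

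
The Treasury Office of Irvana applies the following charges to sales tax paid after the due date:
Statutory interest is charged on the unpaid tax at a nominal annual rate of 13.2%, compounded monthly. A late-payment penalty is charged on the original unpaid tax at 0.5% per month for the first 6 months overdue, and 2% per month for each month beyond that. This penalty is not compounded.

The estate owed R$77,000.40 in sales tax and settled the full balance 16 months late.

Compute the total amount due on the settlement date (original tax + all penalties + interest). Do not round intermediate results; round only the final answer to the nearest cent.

R$109,440.11

Penalty, months 1–6: 6 × 0.5% × R$77,000.40 = R$2,310.01…
Penalty, months 7–16: 10 × 2% × R$77,000.40 = R$15,400.08
Interest (13.2%/yr ÷ 12 = 1.1%/month): R$77,000.40 × ((1 + 0.011)^16 − 1) = R$14,729.6163…
Total = R$77,000.40 + R$17,710.0920 + R$14,729.6163… = R$109,440.11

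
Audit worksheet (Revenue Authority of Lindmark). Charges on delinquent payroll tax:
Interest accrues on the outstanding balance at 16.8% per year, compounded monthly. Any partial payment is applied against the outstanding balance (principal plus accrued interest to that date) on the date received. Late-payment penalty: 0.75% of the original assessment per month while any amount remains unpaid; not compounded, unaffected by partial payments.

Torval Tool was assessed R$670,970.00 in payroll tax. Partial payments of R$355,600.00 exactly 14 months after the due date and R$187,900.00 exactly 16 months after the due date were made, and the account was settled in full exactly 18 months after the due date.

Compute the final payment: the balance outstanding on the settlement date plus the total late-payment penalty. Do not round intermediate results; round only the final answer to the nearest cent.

Monthly rate = 16.8% ÷ 12 = 1.4%
Balance at month 14: R$670,970.0000 × (1 + 0.014)^14 = R$815,144.2561…
After R$355,600.00 payment: R$815,144.2561… − R$355,600.00 = R$459,544.2561…
Balance at month 16: R$459,544.2561… × (1 + 0.014)^2 = R$472,501.5660…
After R$187,900.00 payment: R$472,501.5660… − R$187,900.00 = R$284,601.5660…
Balance at month 18: R$284,601.5660… × (1 + 0.014)^2 = R$292,626.1917…
Penalty: 18 × 0.75% × R$670,970.00 = R$90,580.95
Final settlement = outstanding balance + penalty = R$292,626.1917… + R$90,580.95 = R$383,207.14

R$383,207.14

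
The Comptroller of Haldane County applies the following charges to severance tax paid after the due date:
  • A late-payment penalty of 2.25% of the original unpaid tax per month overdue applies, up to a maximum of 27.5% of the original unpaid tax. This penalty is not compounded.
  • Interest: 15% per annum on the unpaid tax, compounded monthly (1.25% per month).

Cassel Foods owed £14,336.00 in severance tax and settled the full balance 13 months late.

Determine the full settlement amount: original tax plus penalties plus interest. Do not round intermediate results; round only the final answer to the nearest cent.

Penalty (uncapped): 13 × 2.25% × £14,336.00 = £4,193.28; cap = 27.5% × £14,336.00 = £3,942.40 → penalty = £3,942.40
Interest: £14,336.00 × ((1 + 0.0125)^13 − 1) = £14,336.00 × 0.1752639… = £2,512.5840…
Total = £14,336.00 + £3,942.4000 + £2,512.5840… = £20,790.98

£20,790.98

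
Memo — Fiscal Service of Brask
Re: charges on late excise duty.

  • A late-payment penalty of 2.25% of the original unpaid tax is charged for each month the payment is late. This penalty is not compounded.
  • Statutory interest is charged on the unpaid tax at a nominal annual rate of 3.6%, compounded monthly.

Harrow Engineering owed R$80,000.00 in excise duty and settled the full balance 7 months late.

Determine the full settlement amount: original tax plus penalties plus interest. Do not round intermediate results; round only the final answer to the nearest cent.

Late-payment penalty = 2.25% × R$80,000.00 × 7 mo = R$12,600.00
Interest (3.6%/yr ÷ 12 = 0.3%/month): R$80,000.00 × ((1 + 0.003)^7 − 1) = R$1,695.1958…
Total = R$80,000.00 + R$12,600.0000 + R$1,695.1958… = R$94,295.20

R$94,295.20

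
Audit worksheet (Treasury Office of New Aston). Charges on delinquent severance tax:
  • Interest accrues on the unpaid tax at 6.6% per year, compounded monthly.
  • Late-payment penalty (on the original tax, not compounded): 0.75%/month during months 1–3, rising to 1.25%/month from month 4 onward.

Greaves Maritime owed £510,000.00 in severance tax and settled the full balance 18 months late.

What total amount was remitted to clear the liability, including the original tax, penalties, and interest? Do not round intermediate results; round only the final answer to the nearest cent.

Penalty, months 1–3: 3 × 0.75% × £510,000.00 = £11,475.00
Penalty, months 4–18: 15 × 1.25% × £510,000.00 = £95,625.00
Interest (6.6%/yr ÷ 12 = 0.55%/month): £510,000.00 × ((1 + 0.0055)^18 − 1) = £52,921.0964…
Total = £510,000.00 + £107,100.0000 + £52,921.0964… = £670,021.10

£670,021.10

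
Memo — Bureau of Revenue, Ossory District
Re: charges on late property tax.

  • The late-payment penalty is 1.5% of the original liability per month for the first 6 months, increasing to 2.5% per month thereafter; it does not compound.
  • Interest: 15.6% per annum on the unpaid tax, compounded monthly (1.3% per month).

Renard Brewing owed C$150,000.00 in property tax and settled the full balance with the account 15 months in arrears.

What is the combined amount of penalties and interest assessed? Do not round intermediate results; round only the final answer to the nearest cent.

Penalty, months 1–6: 6 × 1.5% × C$150,000.00 = C$13,500.00
Penalty, months 7–15: 9 × 2.5% × C$150,000.00 = C$33,750.00
Interest: C$150,000.00 × ((1 + 0.013)^15 − 1) = C$150,000.00 × 0.2137848… = C$32,067.7140…
Penalties + interest = C$47,250.0000 + C$32,067.7140… = C$79,317.71

C$79,317.71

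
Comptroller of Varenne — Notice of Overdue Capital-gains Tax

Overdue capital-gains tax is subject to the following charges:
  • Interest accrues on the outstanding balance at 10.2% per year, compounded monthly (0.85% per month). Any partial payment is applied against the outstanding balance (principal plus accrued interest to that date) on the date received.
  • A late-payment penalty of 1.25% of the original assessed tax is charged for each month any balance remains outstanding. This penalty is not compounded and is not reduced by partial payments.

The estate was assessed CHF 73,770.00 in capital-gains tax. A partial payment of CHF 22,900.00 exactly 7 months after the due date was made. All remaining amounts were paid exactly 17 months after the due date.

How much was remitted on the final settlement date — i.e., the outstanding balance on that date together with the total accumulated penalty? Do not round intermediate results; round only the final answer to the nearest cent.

CHF 75,939.83

Balance at month 7: CHF 73,770.0000 × (1 + 0.0085)^7 = CHF 78,272.8417…
After CHF 22,900.00 payment: CHF 78,272.8417… − CHF 22,900.00 = CHF 55,372.8417…
Balance at month 17: CHF 55,372.8417… × (1 + 0.0085)^10 = CHF 60,263.7062…
Penalty: 17 × 1.25% × CHF 73,770.00 = CHF 15,676.13…
Final settlement = outstanding balance + penalty = CHF 60,263.7062… + CHF 15,676.13… = CHF 75,939.83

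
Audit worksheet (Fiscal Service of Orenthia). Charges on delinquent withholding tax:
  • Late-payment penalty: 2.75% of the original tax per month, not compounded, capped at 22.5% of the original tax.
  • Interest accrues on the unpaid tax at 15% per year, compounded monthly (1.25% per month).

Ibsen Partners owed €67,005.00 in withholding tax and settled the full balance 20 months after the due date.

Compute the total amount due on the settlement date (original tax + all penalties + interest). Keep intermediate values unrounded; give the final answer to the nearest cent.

€100,979.03

Penalty (uncapped): 20 × 2.75% × €67,005.00 = €36,852.75; cap = 22.5% × €67,005.00 = €15,076.13… → penalty = €15,076.13…
Interest: €67,005.00 × ((1 + 0.0125)^20 − 1) = €67,005.00 × 0.2820372… = €18,897.9047…
Total = €67,005.00 + €15,076.1250 + €18,897.9047… = €100,979.03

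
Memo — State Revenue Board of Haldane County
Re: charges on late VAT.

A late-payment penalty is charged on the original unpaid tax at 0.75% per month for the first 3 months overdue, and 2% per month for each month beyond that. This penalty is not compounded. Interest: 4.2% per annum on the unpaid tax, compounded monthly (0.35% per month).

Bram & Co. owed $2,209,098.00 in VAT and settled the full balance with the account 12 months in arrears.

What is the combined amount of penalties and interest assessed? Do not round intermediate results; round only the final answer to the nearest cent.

$541,931.52

Penalty, months 1–3: 3 × 0.75% × $2,209,098.00 = $49,704.71…
Penalty, months 4–12: 9 × 2% × $2,209,098.00 = $397,637.64
Interest: $2,209,098.00 × ((1 + 0.0035)^12 − 1) = $2,209,098.00 × 0.0428180… = $94,589.1741…
Penalties + interest = $447,342.3450 + $94,589.1741… = $541,931.52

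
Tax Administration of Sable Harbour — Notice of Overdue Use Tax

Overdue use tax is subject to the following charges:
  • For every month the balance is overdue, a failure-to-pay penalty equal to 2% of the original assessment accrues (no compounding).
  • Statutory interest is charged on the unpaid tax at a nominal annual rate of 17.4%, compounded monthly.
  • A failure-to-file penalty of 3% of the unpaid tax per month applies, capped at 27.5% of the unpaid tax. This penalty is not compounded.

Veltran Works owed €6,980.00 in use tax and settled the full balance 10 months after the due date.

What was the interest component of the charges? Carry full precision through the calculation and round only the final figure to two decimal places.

Interest (17.4%/yr ÷ 12 = 1.45%/month): €6,980.00 × ((1 + 0.0145)^10 − 1) = €1,080.7590…

€1,080.76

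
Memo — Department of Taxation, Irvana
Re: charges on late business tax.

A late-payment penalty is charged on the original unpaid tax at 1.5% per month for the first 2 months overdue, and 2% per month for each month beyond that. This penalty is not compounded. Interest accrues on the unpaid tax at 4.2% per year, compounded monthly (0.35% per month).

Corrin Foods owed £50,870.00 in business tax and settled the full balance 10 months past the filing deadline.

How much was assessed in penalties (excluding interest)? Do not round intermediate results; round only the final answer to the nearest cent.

Penalty, months 1–2: 2 × 1.5% × £50,870.00 = £1,526.10
Penalty, months 3–10: 8 × 2% × £50,870.00 = £8,139.20
Total penalty = £1,526.10 + £8,139.20 = £9,665.30

£9,665.30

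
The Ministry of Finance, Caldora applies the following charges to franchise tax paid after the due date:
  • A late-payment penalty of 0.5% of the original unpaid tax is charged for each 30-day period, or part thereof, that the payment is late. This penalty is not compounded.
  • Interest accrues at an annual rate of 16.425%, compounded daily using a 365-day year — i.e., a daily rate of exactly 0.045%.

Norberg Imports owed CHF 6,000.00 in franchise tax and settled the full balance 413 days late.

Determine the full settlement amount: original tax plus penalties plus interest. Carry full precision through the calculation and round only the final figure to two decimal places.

Penalty periods: ⌈413/30⌉ = 14; penalty = 14 × 0.5% × CHF 6,000.00 = CHF 420.00
Interest: CHF 6,000.00 × ((1 + 0.00045)^413 − 1) = CHF 6,000.00 × 0.20419127… = CHF 1,225.1476…
Total = CHF 6,000.00 + CHF 420.0000 + CHF 1,225.1476… = CHF 7,645.15

CHF 7,645.15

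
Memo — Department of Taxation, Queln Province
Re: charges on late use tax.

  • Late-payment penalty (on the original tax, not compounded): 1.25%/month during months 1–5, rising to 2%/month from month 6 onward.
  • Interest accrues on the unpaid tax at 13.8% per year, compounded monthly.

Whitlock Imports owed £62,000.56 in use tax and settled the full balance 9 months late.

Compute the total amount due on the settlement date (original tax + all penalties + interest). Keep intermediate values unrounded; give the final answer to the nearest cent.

£77,555.94

Penalty, months 1–5: 5 × 1.25% × £62,000.56 = £3,875.04…
Penalty, months 6–9: 4 × 2% × £62,000.56 = £4,960.04…
Interest (13.8%/yr ÷ 12 = 1.15%/month): £62,000.56 × ((1 + 0.0115)^9 − 1) = £6,720.3016…
Total = £62,000.56 + £8,835.0798 + £6,720.3016… = £77,555.94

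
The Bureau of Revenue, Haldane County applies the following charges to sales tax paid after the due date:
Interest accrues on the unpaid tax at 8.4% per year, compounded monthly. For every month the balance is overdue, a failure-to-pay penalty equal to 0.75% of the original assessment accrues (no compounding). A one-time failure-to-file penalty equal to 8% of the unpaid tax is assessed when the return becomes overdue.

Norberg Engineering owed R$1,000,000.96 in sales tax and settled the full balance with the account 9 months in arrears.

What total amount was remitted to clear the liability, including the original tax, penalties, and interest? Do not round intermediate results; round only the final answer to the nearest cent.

R$1,212,294.28

Failure-to-file penalty: 8% × R$1,000,000.96 = R$80,000.08…
Failure-to-pay penalty = 0.75% × R$1,000,000.96 × 9 mo = R$67,500.06…
Interest (8.4%/yr ÷ 12 = 0.7%/month): R$1,000,000.96 × ((1 + 0.007)^9 − 1) = R$64,793.1789…
Total = R$1,000,000.96 + R$147,500.1416 + R$64,793.1789… = R$1,212,294.28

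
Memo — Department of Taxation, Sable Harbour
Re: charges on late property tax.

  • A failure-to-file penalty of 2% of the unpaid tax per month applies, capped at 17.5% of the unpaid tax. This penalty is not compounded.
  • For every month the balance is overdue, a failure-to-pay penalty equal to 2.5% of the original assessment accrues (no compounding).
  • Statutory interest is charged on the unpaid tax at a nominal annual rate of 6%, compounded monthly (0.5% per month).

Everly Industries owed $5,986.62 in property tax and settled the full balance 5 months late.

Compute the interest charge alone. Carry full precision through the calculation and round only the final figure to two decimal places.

Interest: $5,986.62 × ((1 + 0.005)^5 − 1) = $5,986.62 × 0.0252513… = $151.1697…

$151.17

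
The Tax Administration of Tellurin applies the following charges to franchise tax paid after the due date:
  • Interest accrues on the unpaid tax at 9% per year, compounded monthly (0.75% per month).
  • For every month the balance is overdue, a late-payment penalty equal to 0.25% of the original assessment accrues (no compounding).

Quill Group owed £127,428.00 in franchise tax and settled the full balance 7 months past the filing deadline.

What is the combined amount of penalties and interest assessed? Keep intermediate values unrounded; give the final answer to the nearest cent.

£9,072.38

Late-payment penalty = 0.25% × £127,428.00 × 7 mo = £2,229.99
Interest: £127,428.00 × ((1 + 0.0075)^7 − 1) = £127,428.00 × 0.0536961… = £6,842.3901…
Penalties + interest = £2,229.9900 + £6,842.3901… = £9,072.38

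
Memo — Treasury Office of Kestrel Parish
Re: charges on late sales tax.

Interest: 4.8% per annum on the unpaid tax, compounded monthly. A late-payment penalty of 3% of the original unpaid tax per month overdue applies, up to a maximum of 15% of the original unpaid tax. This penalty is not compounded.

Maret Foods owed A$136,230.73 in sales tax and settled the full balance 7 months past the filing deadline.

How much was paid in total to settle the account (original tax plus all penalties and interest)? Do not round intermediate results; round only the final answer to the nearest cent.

Penalty (uncapped): 7 × 3% × A$136,230.73 = A$28,608.45…; cap = 15% × A$136,230.73 = A$20,434.61… → penalty = A$20,434.61…
Interest (4.8%/yr ÷ 12 = 0.4%/month): A$136,230.73 × ((1 + 0.004)^7 − 1) = A$3,860.5403…
Total = A$136,230.73 + A$20,434.6095 + A$3,860.5403… = A$160,525.88

A$160,525.88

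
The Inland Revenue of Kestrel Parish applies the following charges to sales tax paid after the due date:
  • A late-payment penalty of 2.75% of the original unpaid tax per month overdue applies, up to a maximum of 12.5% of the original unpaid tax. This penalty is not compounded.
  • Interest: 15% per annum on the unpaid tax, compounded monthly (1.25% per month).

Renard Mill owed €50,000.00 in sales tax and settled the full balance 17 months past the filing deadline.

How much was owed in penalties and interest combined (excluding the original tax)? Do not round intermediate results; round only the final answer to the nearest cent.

€18,006.91

Penalty (uncapped): 17 × 2.75% × €50,000.00 = €23,375.00; cap = 12.5% × €50,000.00 = €6,250.00 → penalty = €6,250.00
Interest: €50,000.00 × ((1 + 0.0125)^17 − 1) = €50,000.00 × 0.2351382… = €11,756.9084…
Penalties + interest = €6,250.0000 + €11,756.9084… = €18,006.91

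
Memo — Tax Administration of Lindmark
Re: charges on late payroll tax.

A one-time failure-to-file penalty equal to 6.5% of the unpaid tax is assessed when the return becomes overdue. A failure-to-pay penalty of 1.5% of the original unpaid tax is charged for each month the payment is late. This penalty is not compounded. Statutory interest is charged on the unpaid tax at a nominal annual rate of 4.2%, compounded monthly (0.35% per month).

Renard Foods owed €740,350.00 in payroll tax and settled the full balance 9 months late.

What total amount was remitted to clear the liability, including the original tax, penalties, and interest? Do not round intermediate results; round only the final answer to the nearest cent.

Failure-to-file penalty: 6.5% × €740,350.00 = €48,122.75
Failure-to-pay penalty = 1.5% × €740,350.00 × 9 mo = €99,947.25
Interest: €740,350.00 × ((1 + 0.0035)^9 − 1) = €740,350.00 × 0.0319446… = €23,650.1998…
Total = €740,350.00 + €148,070.0000 + €23,650.1998… = €912,070.20

€912,070.20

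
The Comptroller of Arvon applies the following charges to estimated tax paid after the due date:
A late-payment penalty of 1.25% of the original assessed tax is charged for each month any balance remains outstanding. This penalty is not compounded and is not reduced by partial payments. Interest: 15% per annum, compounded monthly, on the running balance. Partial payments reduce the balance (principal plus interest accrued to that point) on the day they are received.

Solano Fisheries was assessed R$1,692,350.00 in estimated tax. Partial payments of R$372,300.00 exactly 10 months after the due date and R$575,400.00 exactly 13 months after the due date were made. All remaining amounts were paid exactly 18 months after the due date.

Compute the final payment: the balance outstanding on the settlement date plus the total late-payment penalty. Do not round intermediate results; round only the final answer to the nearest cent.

R$1,473,720.36

Monthly rate = 15% ÷ 12 = 1.25%
Balance at month 10: R$1,692,350.0000 × (1 + 0.0125)^10 = R$1,916,198.5386…
After R$372,300.00 payment: R$1,916,198.5386… − R$372,300.00 = R$1,543,898.5386…
Balance at month 13: R$1,543,898.5386… × (1 + 0.0125)^3 = R$1,602,521.4516…
After R$575,400.00 payment: R$1,602,521.4516… − R$575,400.00 = R$1,027,121.4516…
Balance at month 18: R$1,027,121.4516… × (1 + 0.0125)^5 = R$1,092,941.6063…
Penalty: 18 × 1.25% × R$1,692,350.00 = R$380,778.75
Final settlement = outstanding balance + penalty = R$1,092,941.6063… + R$380,778.75 = R$1,473,720.36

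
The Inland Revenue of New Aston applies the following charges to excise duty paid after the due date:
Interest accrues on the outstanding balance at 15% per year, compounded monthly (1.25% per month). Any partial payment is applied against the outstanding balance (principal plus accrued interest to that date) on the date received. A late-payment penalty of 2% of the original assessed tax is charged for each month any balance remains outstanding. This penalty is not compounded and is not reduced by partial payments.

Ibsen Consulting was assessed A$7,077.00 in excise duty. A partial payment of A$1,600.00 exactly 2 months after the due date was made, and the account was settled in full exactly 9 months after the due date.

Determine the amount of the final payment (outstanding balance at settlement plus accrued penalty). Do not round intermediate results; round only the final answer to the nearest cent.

A$7,442.65

Balance at month 2: A$7,077.0000 × (1 + 0.0125)^2 = A$7,255.0308…
After A$1,600.00 payment: A$7,255.0308… − A$1,600.00 = A$5,655.0308…
Balance at month 9: A$5,655.0308… × (1 + 0.0125)^7 = A$6,168.7930…
Penalty: 9 × 2% × A$7,077.00 = A$1,273.86
Final settlement = outstanding balance + penalty = A$6,168.7930… + A$1,273.86 = A$7,442.65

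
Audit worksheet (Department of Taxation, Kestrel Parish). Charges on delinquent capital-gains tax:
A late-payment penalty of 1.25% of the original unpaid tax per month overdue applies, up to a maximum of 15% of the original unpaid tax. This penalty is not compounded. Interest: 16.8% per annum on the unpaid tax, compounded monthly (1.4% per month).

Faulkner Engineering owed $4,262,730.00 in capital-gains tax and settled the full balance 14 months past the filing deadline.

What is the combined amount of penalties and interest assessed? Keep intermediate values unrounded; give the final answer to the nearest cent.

Penalty (uncapped): 14 × 1.25% × $4,262,730.00 = $745,977.75; cap = 15% × $4,262,730.00 = $639,409.50 → penalty = $639,409.50
Interest: $4,262,730.00 × ((1 + 0.014)^14 − 1) = $4,262,730.00 × 0.2148744… = $915,951.4237…
Penalties + interest = $639,409.5000 + $915,951.4237… = $1,555,360.92

$1,555,360.92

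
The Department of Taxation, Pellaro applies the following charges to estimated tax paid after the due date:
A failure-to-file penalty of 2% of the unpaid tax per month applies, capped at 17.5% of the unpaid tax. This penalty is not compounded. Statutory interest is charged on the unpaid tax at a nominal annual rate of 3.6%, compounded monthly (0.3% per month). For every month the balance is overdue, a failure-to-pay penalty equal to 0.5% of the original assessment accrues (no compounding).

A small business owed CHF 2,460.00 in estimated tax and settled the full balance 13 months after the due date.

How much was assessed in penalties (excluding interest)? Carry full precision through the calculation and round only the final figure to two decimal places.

CHF 590.40

Failure-to-file: 13 × 2% × CHF 2,460.00 = CHF 639.60, capped at 17.5% × CHF 2,460.00 = CHF 430.50
Failure-to-pay penalty = 0.5% × CHF 2,460.00 × 13 mo = CHF 159.90
Total penalty = CHF 430.50 + CHF 159.90 = CHF 590.40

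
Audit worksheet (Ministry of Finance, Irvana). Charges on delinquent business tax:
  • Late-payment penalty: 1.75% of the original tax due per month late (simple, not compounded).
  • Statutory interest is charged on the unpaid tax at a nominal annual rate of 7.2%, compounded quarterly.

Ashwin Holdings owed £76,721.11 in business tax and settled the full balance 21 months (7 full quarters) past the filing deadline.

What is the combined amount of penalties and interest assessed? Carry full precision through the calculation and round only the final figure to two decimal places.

£38,399.82

Late-payment penalty: 21 × 1.75% × £76,721.11 = £28,195.01…
Interest (7.2%/yr ÷ 4 = 1.8%/quarter): £76,721.11 × ((1 + 0.018)^7 − 1) = £10,204.8156…
Penalties + interest = £28,195.0079… + £10,204.8156… = £38,399.82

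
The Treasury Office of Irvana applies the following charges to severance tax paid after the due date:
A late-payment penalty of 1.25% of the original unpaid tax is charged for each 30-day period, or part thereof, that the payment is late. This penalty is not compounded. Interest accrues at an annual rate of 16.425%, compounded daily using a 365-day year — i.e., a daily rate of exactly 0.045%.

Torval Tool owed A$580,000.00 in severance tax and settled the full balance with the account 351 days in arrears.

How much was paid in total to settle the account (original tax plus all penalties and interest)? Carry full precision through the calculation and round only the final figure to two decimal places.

Penalty periods: ⌈351/30⌉ = 12; penalty = 12 × 1.25% × A$580,000.00 = A$87,000.00
Interest: A$580,000.00 × ((1 + 0.00045)^351 − 1) = A$580,000.00 × 0.17106603… = A$99,218.2982…
Total = A$580,000.00 + A$87,000.0000 + A$99,218.2982… = A$766,218.30

A$766,218.30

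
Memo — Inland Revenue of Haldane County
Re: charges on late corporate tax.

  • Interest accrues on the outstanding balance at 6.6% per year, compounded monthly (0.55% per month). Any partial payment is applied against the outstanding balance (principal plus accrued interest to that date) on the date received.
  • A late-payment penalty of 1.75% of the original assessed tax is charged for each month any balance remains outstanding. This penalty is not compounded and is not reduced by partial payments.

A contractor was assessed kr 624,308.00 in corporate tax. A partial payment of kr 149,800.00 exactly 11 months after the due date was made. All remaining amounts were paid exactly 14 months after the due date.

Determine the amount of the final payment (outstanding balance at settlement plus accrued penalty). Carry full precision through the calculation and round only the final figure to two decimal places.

kr 674,806.81

Balance at month 11: kr 624,308.0000 × (1 + 0.0055)^11 = kr 663,134.6548…
After kr 149,800.00 payment: kr 663,134.6548… − kr 149,800.00 = kr 513,334.6548…
Balance at month 14: kr 513,334.6548… × (1 + 0.0055)^3 = kr 521,851.3472…
Penalty: 14 × 1.75% × kr 624,308.00 = kr 152,955.46
Final settlement = outstanding balance + penalty = kr 521,851.3472… + kr 152,955.46 = kr 674,806.81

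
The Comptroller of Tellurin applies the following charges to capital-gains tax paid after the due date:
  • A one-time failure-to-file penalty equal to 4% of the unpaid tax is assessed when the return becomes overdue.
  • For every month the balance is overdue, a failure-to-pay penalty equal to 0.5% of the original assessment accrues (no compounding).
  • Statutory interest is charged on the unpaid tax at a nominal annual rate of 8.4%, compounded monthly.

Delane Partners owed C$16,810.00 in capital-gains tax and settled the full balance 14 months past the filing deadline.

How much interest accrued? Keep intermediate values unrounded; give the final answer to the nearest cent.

Interest (8.4%/yr ÷ 12 = 0.7%/month): C$16,810.00 × ((1 + 0.007)^14 − 1) = C$1,724.4755…

C$1,724.48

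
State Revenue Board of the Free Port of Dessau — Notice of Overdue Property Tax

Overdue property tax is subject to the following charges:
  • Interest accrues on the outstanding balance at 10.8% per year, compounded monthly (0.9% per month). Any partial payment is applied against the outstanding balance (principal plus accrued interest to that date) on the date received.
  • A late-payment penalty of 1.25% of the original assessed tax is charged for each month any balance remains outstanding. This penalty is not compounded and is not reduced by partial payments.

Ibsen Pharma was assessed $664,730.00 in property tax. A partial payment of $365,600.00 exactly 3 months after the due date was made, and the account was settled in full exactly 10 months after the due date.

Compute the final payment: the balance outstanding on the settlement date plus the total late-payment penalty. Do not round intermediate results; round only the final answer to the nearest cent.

$420,864.87

Balance at month 3: $664,730.0000 × (1 + 0.009)^3 = $682,839.7240…
After $365,600.00 payment: $682,839.7240… − $365,600.00 = $317,239.7240…
Balance at month 10: $317,239.7240… × (1 + 0.009)^7 = $337,773.6190…
Penalty: 10 × 1.25% × $664,730.00 = $83,091.25
Final settlement = outstanding balance + penalty = $337,773.6190… + $83,091.25 = $420,864.87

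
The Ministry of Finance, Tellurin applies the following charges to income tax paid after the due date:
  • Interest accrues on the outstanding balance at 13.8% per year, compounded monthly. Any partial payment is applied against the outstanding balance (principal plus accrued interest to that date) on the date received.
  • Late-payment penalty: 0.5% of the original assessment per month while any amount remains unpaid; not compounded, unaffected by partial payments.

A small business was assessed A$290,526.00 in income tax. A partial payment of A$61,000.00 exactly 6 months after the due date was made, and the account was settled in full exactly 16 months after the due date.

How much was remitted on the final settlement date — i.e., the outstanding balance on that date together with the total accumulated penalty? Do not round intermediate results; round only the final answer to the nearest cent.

A$303,703.07

Monthly rate = 13.8% ÷ 12 = 1.15%
Balance at month 6: A$290,526.0000 × (1 + 0.0115)^6 = A$311,157.5386…
After A$61,000.00 payment: A$311,157.5386… − A$61,000.00 = A$250,157.5386…
Balance at month 16: A$250,157.5386… × (1 + 0.0115)^10 = A$280,460.9922…
Penalty: 16 × 0.5% × A$290,526.00 = A$23,242.08
Final settlement = outstanding balance + penalty = A$280,460.9922… + A$23,242.08 = A$303,703.07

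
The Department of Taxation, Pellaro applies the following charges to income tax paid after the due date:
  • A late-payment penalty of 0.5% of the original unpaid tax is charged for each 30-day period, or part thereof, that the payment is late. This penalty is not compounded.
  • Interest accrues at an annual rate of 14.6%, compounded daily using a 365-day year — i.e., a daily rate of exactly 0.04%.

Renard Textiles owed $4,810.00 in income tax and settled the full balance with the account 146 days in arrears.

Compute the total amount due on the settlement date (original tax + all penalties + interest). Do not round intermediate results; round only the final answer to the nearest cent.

Penalty periods: ⌈146/30⌉ = 5; penalty = 5 × 0.5% × $4,810.00 = $120.25
Interest: $4,810.00 × ((1 + 0.0004)^146 − 1) = $4,810.00 × 0.06012659… = $289.2089…
Total = $4,810.00 + $120.2500 + $289.2089… = $5,219.46

$5,219.46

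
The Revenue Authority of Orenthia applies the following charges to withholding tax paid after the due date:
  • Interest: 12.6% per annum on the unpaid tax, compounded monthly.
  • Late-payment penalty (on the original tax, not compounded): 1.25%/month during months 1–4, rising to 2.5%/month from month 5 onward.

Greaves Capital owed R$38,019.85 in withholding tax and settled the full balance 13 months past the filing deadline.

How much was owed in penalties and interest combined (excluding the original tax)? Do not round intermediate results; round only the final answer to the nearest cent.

R$15,985.04

Penalty, months 1–4: 4 × 1.25% × R$38,019.85 = R$1,900.99…
Penalty, months 5–13: 9 × 2.5% × R$38,019.85 = R$8,554.47…
Interest (12.6%/yr ÷ 12 = 1.05%/month): R$38,019.85 × ((1 + 0.0105)^13 − 1) = R$5,529.5856…
Penalties + interest = R$10,455.4588… + R$5,529.5856… = R$15,985.04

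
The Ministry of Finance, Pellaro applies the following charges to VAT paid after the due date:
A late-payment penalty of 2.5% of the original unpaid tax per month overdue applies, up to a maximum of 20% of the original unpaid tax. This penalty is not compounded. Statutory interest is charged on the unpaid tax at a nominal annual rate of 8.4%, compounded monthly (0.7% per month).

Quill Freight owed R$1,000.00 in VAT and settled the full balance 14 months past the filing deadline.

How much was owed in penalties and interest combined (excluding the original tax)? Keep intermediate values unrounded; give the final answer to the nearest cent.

Penalty (uncapped): 14 × 2.5% × R$1,000.00 = R$350.00; cap = 20% × R$1,000.00 = R$200.00 → penalty = R$200.00
Interest: R$1,000.00 × ((1 + 0.007)^14 − 1) = R$1,000.00 × 0.1025863… = R$102.5863…
Penalties + interest = R$200.0000 + R$102.5863… = R$302.59

R$302.59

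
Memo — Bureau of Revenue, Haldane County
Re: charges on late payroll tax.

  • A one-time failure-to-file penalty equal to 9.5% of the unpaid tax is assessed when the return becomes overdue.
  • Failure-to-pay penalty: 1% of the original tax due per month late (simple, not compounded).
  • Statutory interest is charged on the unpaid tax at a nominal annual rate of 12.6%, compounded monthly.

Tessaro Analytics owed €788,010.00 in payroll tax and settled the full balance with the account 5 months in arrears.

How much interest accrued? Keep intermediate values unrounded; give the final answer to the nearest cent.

Interest (12.6%/yr ÷ 12 = 1.05%/month): €788,010.00 × ((1 + 0.0105)^5 − 1) = €42,248.4762…

€42,248.48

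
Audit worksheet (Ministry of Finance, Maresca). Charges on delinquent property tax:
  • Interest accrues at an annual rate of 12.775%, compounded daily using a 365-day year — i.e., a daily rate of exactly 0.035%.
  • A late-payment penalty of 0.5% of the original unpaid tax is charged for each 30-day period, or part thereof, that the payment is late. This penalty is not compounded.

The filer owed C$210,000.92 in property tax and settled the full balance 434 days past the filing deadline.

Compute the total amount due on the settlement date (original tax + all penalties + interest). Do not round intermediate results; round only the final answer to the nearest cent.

Penalty periods: ⌈434/30⌉ = 15; penalty = 15 × 0.5% × C$210,000.92 = C$15,750.07…
Interest: C$210,000.92 × ((1 + 0.00035)^434 − 1) = C$210,000.92 × 0.16401289… = C$34,442.8579…
Total = C$210,000.92 + C$15,750.0690 + C$34,442.8579… = C$260,193.85

C$260,193.85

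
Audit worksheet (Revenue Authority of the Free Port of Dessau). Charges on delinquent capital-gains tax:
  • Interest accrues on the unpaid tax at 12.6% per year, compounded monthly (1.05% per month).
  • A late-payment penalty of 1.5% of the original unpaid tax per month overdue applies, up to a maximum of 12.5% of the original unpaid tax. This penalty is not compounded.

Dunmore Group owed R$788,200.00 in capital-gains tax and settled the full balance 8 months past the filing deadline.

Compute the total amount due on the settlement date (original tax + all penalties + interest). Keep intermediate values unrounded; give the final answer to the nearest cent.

R$951,477.75

Penalty: 8 × 1.5% × R$788,200.00 = R$94,584.00 (below the 12.5% cap of R$98,525.00)
Interest: R$788,200.00 × ((1 + 0.0105)^8 − 1) = R$788,200.00 × 0.0871527… = R$68,693.7463…
Total = R$788,200.00 + R$94,584.0000 + R$68,693.7463… = R$951,477.75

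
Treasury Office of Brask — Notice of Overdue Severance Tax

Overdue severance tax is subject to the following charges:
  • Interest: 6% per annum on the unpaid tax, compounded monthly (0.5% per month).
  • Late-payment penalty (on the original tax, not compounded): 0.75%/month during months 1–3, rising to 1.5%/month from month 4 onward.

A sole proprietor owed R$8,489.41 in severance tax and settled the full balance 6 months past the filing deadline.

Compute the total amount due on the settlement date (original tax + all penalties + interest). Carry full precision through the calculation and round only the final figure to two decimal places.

Penalty, months 1–3: 3 × 0.75% × R$8,489.41 = R$191.01…
Penalty, months 4–6: 3 × 1.5% × R$8,489.41 = R$382.02…
Interest: R$8,489.41 × ((1 + 0.005)^6 − 1) = R$8,489.41 × 0.0303775… = R$257.8871…
Total = R$8,489.41 + R$573.0352… + R$257.8871… = R$9,320.33

R$9,320.33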